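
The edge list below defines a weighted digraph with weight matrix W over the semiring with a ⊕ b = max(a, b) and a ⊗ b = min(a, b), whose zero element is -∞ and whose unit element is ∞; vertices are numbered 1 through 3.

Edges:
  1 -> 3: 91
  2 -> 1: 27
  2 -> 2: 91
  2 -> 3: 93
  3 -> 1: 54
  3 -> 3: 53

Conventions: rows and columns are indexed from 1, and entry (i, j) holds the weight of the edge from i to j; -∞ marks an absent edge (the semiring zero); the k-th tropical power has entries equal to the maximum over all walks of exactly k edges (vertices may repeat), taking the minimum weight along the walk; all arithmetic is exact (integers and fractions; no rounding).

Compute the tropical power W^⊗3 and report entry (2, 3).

W^⊗2:
  [54, -∞, 53]
  [54, 91, 91]
  [53, -∞, 54]
W^⊗3:
  [53, -∞, 54]
  [54, 91, 91]
  [54, -∞, 53]
Key observation: the optimum is the walk 2->2->2->3, with weight 91 min 91 min 93 = 91.
Optimal value attained by: walk 2->2->2->3.
Answer: (W^⊗3)[2][3] = 91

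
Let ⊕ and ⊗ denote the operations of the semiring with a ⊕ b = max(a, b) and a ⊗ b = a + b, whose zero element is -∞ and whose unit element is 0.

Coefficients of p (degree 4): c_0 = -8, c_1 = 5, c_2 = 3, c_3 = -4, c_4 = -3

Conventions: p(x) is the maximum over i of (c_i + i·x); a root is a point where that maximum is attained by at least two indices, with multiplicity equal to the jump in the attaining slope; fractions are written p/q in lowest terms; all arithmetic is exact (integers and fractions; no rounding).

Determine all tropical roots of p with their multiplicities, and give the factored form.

hull edge (i=0, c=-8) to (i=1, c=5): slope 13, span 1
hull edge (i=1, c=5) to (i=2, c=3): slope -2, span 1
hull edge (i=2, c=3) to (i=4, c=-3): slope -3, span 2
Factored form: p(x) = -3 ⊗ (x ⊕ (-13)) ⊗ (x ⊕ 2) ⊗ (x ⊕ 3) ⊗ (x ⊕ 3)
Answer: roots = -13 (mult 1), 2 (mult 1), 3 (mult 2)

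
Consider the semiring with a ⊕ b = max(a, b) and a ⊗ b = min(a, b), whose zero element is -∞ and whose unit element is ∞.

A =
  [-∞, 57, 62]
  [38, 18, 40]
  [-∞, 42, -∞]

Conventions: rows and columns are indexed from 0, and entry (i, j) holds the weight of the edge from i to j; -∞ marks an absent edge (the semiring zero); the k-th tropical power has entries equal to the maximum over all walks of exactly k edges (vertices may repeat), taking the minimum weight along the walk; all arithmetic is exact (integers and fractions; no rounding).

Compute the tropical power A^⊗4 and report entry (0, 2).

A^⊗2:
  [38, 42, 40]
  [18, 40, 38]
  [38, 18, 40]
A^⊗3:
  [38, 40, 40]
  [38, 38, 40]
  [18, 40, 38]
A^⊗4:
  [38, 40, 40]
  [38, 40, 38]
  [38, 38, 40]
Key observation: the optimum is the walk 0->1->2->1->2, with weight 57 min 40 min 42 min 40 = 40.
Optimal value attained by: walk 0->1->2->1->2.
Answer: (A^⊗4)[0][2] = 40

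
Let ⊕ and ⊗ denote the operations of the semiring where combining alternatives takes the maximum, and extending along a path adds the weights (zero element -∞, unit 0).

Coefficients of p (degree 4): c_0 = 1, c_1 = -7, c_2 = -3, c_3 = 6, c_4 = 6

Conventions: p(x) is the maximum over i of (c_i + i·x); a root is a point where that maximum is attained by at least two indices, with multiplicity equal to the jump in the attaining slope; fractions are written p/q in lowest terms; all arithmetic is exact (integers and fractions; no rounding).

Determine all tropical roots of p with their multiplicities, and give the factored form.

hull edge (i=0, c=1) to (i=3, c=6): slope 5/3, span 3
hull edge (i=3, c=6) to (i=4, c=6): slope 0, span 1
Factored form: p(x) = 6 ⊗ (x ⊕ (-5/3)) ⊗ (x ⊕ (-5/3)) ⊗ (x ⊕ (-5/3)) ⊗ (x ⊕ 0)
Answer: roots = -5/3 (mult 3), 0 (mult 1)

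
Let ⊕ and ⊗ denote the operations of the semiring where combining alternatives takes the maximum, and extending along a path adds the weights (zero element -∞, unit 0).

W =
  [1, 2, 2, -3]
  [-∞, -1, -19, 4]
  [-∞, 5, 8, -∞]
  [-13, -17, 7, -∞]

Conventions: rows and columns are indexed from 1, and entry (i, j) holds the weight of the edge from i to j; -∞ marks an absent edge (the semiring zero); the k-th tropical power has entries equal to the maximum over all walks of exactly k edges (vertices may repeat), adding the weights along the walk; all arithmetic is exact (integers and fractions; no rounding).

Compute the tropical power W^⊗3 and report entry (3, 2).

W^⊗2:
  [2, 7, 10, 6]
  [-9, -2, 11, 3]
  [-∞, 13, 16, 9]
  [-12, 12, 15, -13]
W^⊗3:
  [3, 15, 18, 11]
  [-8, 16, 19, 2]
  [-4, 21, 24, 17]
  [-11, 20, 23, 16]
Key observation: the optimum is the walk 3->3->3->2, with weight 8 + 8 + 5 = 21.
Optimal value attained by: walk 3->3->3->2.
Answer: (W^⊗3)[3][2] = 21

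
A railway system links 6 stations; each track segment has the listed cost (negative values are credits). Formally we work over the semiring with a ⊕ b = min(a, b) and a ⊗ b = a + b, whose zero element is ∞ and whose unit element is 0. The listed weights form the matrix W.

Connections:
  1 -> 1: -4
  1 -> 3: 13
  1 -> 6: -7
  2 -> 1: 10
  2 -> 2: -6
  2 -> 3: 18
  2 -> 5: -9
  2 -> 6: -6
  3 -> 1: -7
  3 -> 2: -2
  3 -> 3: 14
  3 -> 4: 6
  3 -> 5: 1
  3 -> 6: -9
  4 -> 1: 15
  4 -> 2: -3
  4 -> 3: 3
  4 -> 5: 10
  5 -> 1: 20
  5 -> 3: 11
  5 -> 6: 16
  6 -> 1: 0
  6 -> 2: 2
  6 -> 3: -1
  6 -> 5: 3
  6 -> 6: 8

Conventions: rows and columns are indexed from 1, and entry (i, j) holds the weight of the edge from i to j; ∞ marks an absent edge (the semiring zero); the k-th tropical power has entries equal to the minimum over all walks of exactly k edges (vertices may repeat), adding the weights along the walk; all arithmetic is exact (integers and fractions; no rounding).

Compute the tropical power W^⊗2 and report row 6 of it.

W^⊗2:
  [-8, -5, -8, 19, -4, -11]
  [-6, -12, -7, 24, -15, -12]
  [-11, -8, -10, 20, -11, -14]
  [-4, -9, 15, 9, -12, -9]
  [4, 9, 15, 17, 12, 2]
  [-8, -4, 7, 5, -7, -10]
Answer: row 6 of W^⊗2 = [-8, -4, 7, 5, -7, -10]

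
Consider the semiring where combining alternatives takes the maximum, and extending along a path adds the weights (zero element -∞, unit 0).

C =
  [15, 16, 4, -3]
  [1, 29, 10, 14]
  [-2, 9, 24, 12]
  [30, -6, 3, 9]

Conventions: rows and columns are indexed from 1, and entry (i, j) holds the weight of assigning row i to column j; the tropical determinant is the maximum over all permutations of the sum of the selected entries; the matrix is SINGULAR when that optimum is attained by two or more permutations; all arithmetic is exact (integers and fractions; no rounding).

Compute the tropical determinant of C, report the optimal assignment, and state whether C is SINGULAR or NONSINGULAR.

σ = (1, 2, 3, 4): 15 + 29 + 24 + 9 = 77
σ = (1, 2, 4, 3): 15 + 29 + 12 + 3 = 59
σ = (1, 3, 2, 4): 15 + 10 + 9 + 9 = 43
σ = (1, 3, 4, 2): 15 + 10 + 12 + (-6) = 31
σ = (1, 4, 2, 3): 15 + 14 + 9 + 3 = 41
σ = (1, 4, 3, 2): 15 + 14 + 24 + (-6) = 47
σ = (2, 1, 3, 4): 16 + 1 + 24 + 9 = 50
σ = (2, 1, 4, 3): 16 + 1 + 12 + 3 = 32
σ = (2, 3, 1, 4): 16 + 10 + (-2) + 9 = 33
σ = (2, 3, 4, 1): 16 + 10 + 12 + 30 = 68
σ = (2, 4, 1, 3): 16 + 14 + (-2) + 3 = 31
σ = (2, 4, 3, 1): 16 + 14 + 24 + 30 = 84
σ = (3, 1, 2, 4): 4 + 1 + 9 + 9 = 23
σ = (3, 1, 4, 2): 4 + 1 + 12 + (-6) = 11
σ = (3, 2, 1, 4): 4 + 29 + (-2) + 9 = 40
σ = (3, 2, 4, 1): 4 + 29 + 12 + 30 = 75
σ = (3, 4, 1, 2): 4 + 14 + (-2) + (-6) = 10
σ = (3, 4, 2, 1): 4 + 14 + 9 + 30 = 57
σ = (4, 1, 2, 3): (-3) + 1 + 9 + 3 = 10
σ = (4, 1, 3, 2): (-3) + 1 + 24 + (-6) = 16
σ = (4, 2, 1, 3): (-3) + 29 + (-2) + 3 = 27
σ = (4, 2, 3, 1): (-3) + 29 + 24 + 30 = 80
σ = (4, 3, 1, 2): (-3) + 10 + (-2) + (-6) = -1
σ = (4, 3, 2, 1): (-3) + 10 + 9 + 30 = 46
Optimal value attained by: σ = (2, 4, 3, 1).
Answer: det⊕(C) = 84; verdict: NONSINGULAR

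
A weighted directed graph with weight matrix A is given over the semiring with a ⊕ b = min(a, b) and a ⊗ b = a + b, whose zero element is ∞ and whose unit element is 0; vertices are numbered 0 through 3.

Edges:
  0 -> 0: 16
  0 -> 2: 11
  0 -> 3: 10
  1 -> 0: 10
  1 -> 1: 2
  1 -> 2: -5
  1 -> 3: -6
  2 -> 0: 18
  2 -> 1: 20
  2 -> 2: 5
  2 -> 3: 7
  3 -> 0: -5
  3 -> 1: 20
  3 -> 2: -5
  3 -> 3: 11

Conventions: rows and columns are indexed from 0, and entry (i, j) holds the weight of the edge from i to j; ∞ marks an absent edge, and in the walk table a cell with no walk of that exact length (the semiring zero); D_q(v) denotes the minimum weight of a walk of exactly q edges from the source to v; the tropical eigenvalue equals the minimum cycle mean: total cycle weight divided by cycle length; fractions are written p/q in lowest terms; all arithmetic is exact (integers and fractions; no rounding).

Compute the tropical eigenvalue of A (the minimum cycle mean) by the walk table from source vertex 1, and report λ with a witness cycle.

q=0: [∞, 0, ∞, ∞]
q=1: [10, 2, -5, -6]
q=2: [-11, 4, -11, -4]
q=3: [-9, 6, -9, -4]
q=4: [-9, 8, -9, -2]
Optimal cycle mean attained by: cycle 2->3->2, total 7 + (-5), length 2.
Answer: λ = 1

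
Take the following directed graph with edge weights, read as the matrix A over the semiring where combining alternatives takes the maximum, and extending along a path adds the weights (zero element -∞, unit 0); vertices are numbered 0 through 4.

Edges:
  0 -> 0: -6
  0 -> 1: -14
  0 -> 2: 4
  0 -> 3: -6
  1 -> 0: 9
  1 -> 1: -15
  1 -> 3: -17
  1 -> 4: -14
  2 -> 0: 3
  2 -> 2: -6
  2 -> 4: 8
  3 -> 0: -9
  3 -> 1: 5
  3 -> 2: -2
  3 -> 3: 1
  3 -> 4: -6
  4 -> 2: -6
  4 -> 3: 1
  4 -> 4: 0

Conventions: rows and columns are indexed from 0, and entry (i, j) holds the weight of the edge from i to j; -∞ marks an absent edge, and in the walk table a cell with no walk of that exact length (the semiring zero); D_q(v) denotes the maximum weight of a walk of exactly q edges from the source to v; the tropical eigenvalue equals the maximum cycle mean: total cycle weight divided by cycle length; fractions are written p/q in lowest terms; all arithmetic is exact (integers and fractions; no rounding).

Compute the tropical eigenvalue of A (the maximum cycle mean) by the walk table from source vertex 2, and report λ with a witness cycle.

q=0: [-∞, -∞, 0, -∞, -∞]
q=1: [3, -∞, -6, -∞, 8]
q=2: [-3, -11, 7, 9, 8]
q=3: [10, 14, 7, 10, 15]
q=4: [23, 15, 14, 16, 15]
q=5: [24, 21, 27, 17, 22]
Optimal cycle mean attained by: cycle 0->2->4->3->1->0, total 4 + 8 + 1 + 5 + 9, length 5.
Answer: λ = 27/5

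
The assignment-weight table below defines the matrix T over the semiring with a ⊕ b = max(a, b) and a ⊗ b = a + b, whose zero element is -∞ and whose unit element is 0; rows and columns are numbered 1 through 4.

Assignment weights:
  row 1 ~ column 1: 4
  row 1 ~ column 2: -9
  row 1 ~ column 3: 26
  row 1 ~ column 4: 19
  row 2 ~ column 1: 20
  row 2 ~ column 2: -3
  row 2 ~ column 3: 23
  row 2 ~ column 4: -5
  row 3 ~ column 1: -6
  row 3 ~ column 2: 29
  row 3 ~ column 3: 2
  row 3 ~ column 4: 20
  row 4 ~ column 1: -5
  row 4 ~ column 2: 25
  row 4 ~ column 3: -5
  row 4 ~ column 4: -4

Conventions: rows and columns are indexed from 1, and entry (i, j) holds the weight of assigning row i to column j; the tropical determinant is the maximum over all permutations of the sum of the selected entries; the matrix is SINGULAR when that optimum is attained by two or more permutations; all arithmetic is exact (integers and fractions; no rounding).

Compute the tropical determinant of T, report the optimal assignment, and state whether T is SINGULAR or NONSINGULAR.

σ = (1, 2, 3, 4): 4 + (-3) + 2 + (-4) = -1
σ = (1, 2, 4, 3): 4 + (-3) + 20 + (-5) = 16
σ = (1, 3, 2, 4): 4 + 23 + 29 + (-4) = 52
σ = (1, 3, 4, 2): 4 + 23 + 20 + 25 = 72
σ = (1, 4, 2, 3): 4 + (-5) + 29 + (-5) = 23
σ = (1, 4, 3, 2): 4 + (-5) + 2 + 25 = 26
σ = (2, 1, 3, 4): (-9) + 20 + 2 + (-4) = 9
σ = (2, 1, 4, 3): (-9) + 20 + 20 + (-5) = 26
σ = (2, 3, 1, 4): (-9) + 23 + (-6) + (-4) = 4
σ = (2, 3, 4, 1): (-9) + 23 + 20 + (-5) = 29
σ = (2, 4, 1, 3): (-9) + (-5) + (-6) + (-5) = -25
σ = (2, 4, 3, 1): (-9) + (-5) + 2 + (-5) = -17
σ = (3, 1, 2, 4): 26 + 20 + 29 + (-4) = 71
σ = (3, 1, 4, 2): 26 + 20 + 20 + 25 = 91
σ = (3, 2, 1, 4): 26 + (-3) + (-6) + (-4) = 13
σ = (3, 2, 4, 1): 26 + (-3) + 20 + (-5) = 38
σ = (3, 4, 1, 2): 26 + (-5) + (-6) + 25 = 40
σ = (3, 4, 2, 1): 26 + (-5) + 29 + (-5) = 45
σ = (4, 1, 2, 3): 19 + 20 + 29 + (-5) = 63
σ = (4, 1, 3, 2): 19 + 20 + 2 + 25 = 66
σ = (4, 2, 1, 3): 19 + (-3) + (-6) + (-5) = 5
σ = (4, 2, 3, 1): 19 + (-3) + 2 + (-5) = 13
σ = (4, 3, 1, 2): 19 + 23 + (-6) + 25 = 61
σ = (4, 3, 2, 1): 19 + 23 + 29 + (-5) = 66
Optimal value attained by: σ = (3, 1, 4, 2).
Answer: det⊕(T) = 91; verdict: NONSINGULAR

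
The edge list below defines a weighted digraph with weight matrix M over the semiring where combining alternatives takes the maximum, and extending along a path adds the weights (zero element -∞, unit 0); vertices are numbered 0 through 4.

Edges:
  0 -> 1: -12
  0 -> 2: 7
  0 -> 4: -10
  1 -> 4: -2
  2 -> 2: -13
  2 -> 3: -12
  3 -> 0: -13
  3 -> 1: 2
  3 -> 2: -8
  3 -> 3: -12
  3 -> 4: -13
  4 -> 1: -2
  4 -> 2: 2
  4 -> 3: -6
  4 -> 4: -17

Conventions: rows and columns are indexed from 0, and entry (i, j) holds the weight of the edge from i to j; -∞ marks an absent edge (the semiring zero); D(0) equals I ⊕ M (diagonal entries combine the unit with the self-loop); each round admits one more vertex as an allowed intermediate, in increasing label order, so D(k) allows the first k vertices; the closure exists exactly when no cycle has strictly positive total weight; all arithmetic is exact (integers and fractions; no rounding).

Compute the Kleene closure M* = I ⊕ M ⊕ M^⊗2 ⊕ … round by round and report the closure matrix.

D(0):
  [0, -12, 7, -∞, -10]
  [-∞, 0, -∞, -∞, -2]
  [-∞, -∞, 0, -12, -∞]
  [-13, 2, -8, 0, -13]
  [-∞, -2, 2, -6, 0]
D(1):
  [0, -12, 7, -∞, -10]
  [-∞, 0, -∞, -∞, -2]
  [-∞, -∞, 0, -12, -∞]
  [-13, 2, -6, 0, -13]
  [-∞, -2, 2, -6, 0]
D(2):
  [0, -12, 7, -∞, -10]
  [-∞, 0, -∞, -∞, -2]
  [-∞, -∞, 0, -12, -∞]
  [-13, 2, -6, 0, 0]
  [-∞, -2, 2, -6, 0]
D(3):
  [0, -12, 7, -5, -10]
  [-∞, 0, -∞, -∞, -2]
  [-∞, -∞, 0, -12, -∞]
  [-13, 2, -6, 0, 0]
  [-∞, -2, 2, -6, 0]
D(4):
  [0, -3, 7, -5, -5]
  [-∞, 0, -∞, -∞, -2]
  [-25, -10, 0, -12, -12]
  [-13, 2, -6, 0, 0]
  [-19, -2, 2, -6, 0]
D(5):
  [0, -3, 7, -5, -5]
  [-21, 0, 0, -8, -2]
  [-25, -10, 0, -12, -12]
  [-13, 2, 2, 0, 0]
  [-19, -2, 2, -6, 0]
Answer: M* = [[0, -3, 7, -5, -5], [-21, 0, 0, -8, -2], [-25, -10, 0, -12, -12], [-13, 2, 2, 0, 0], [-19, -2, 2, -6, 0]]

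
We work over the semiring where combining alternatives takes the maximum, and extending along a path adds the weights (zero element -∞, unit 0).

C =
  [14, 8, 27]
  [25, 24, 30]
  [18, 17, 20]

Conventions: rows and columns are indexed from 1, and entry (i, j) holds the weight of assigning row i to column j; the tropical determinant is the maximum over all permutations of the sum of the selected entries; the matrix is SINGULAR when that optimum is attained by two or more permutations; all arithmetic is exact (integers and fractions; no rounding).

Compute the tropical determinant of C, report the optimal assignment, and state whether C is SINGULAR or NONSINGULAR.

σ = (1, 2, 3): 14 + 24 + 20 = 58
σ = (1, 3, 2): 14 + 30 + 17 = 61
σ = (2, 1, 3): 8 + 25 + 20 = 53
σ = (2, 3, 1): 8 + 30 + 18 = 56
σ = (3, 1, 2): 27 + 25 + 17 = 69
σ = (3, 2, 1): 27 + 24 + 18 = 69
Optimal value attained by: σ = (3, 1, 2).
Answer: det⊕(C) = 69; verdict: SINGULAR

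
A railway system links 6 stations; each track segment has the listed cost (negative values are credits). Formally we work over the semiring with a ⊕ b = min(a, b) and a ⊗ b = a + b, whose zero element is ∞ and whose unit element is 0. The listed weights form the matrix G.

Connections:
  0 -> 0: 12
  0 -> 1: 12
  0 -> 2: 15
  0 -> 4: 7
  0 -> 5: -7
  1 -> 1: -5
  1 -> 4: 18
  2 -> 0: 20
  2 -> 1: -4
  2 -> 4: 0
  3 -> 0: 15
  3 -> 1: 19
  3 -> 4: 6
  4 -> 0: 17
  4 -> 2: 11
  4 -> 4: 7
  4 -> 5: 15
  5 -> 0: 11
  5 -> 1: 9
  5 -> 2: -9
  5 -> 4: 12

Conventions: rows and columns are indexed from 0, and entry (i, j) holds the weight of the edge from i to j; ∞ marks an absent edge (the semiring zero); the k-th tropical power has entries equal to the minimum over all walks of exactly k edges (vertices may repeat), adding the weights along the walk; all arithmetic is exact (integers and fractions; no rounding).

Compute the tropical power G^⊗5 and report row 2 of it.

G^⊗2:
  [4, 2, -16, ∞, 5, 5]
  [35, -10, 29, ∞, 13, 33]
  [17, -9, 11, ∞, 7, 13]
  [23, 14, 17, ∞, 13, 8]
  [24, 7, 6, ∞, 11, 10]
  [11, -13, 23, ∞, -9, 4]
G^⊗3:
  [4, -20, -4, ∞, -16, -3]
  [30, -15, 24, ∞, 8, 28]
  [24, -14, 4, ∞, 9, 10]
  [19, 9, -1, ∞, 17, 16]
  [21, 2, 1, ∞, 6, 17]
  [8, -18, -5, ∞, -2, 4]
G^⊗4:
  [1, -25, -12, ∞, -9, -3]
  [25, -20, 19, ∞, 3, 23]
  [21, -19, 1, ∞, 4, 17]
  [19, -5, 7, ∞, -1, 12]
  [21, -3, 8, ∞, 1, 14]
  [15, -23, -5, ∞, -5, 1]
G^⊗5:
  [8, -30, -12, ∞, -12, -6]
  [20, -25, 14, ∞, -2, 18]
  [21, -24, 8, ∞, -1, 14]
  [16, -10, 3, ∞, 6, 12]
  [18, -8, 5, ∞, 8, 14]
  [12, -28, -8, ∞, -5, 8]
Answer: row 2 of G^⊗5 = [21, -24, 8, ∞, -1, 14]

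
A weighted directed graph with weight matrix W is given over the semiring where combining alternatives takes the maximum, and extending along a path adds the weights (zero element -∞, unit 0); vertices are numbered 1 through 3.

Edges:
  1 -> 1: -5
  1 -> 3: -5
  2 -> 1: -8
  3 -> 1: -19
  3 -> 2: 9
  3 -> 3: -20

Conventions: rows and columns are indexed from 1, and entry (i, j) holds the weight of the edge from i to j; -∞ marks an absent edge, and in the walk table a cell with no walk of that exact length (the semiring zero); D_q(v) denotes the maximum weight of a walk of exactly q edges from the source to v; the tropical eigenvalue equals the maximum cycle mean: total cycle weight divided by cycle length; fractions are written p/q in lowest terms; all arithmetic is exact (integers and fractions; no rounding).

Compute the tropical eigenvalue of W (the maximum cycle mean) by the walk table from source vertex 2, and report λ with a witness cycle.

q=0: [-∞, 0, -∞]
q=1: [-8, -∞, -∞]
q=2: [-13, -∞, -13]
q=3: [-18, -4, -18]
Optimal cycle mean attained by: cycle 1->3->2->1, total (-5) + 9 + (-8), length 3.
Answer: λ = -4/3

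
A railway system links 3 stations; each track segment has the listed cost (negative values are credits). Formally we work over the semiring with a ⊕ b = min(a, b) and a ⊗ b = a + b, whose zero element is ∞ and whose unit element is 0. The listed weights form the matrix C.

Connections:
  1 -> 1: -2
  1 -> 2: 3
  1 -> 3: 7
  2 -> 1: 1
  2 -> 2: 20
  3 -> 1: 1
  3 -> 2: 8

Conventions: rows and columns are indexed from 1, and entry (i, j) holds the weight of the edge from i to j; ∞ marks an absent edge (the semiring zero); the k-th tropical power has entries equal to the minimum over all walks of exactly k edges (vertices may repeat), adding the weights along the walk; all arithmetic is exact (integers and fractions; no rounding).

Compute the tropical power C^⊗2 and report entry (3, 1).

C^⊗2:
  [-4, 1, 5]
  [-1, 4, 8]
  [-1, 4, 8]
Key observation: the optimum is the walk 3->1->1, with weight 1 + (-2) = -1.
Optimal value attained by: walk 3->1->1.
Answer: (C^⊗2)[3][1] = -1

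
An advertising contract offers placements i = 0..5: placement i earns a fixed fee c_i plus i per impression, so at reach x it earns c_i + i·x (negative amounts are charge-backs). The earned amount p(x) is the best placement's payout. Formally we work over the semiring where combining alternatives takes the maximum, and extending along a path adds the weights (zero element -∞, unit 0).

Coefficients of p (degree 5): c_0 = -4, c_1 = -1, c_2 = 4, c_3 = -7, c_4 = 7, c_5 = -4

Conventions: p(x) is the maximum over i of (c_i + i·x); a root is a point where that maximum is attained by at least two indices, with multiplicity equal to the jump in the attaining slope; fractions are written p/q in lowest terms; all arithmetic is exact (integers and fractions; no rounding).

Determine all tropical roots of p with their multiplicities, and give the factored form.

hull edge (i=0, c=-4) to (i=2, c=4): slope 4, span 2
hull edge (i=2, c=4) to (i=4, c=7): slope 3/2, span 2
hull edge (i=4, c=7) to (i=5, c=-4): slope -11, span 1
Factored form: p(x) = -4 ⊗ (x ⊕ (-4)) ⊗ (x ⊕ (-4)) ⊗ (x ⊕ (-3/2)) ⊗ (x ⊕ (-3/2)) ⊗ (x ⊕ 11)
Answer: roots = -4 (mult 2), -3/2 (mult 2), 11 (mult 1)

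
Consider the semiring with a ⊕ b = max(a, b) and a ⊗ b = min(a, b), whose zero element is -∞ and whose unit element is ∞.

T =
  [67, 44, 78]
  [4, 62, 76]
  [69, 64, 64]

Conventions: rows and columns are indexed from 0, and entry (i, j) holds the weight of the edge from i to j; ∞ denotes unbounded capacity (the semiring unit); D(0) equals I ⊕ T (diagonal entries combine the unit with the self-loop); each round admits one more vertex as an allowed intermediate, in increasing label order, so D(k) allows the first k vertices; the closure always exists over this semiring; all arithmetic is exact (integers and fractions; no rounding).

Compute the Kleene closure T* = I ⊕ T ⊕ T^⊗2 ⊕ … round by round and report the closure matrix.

D(0):
  [∞, 44, 78]
  [4, ∞, 76]
  [69, 64, ∞]
D(1):
  [∞, 44, 78]
  [4, ∞, 76]
  [69, 64, ∞]
D(2):
  [∞, 44, 78]
  [4, ∞, 76]
  [69, 64, ∞]
D(3):
  [∞, 64, 78]
  [69, ∞, 76]
  [69, 64, ∞]
Answer: T* = [[∞, 64, 78], [69, ∞, 76], [69, 64, ∞]]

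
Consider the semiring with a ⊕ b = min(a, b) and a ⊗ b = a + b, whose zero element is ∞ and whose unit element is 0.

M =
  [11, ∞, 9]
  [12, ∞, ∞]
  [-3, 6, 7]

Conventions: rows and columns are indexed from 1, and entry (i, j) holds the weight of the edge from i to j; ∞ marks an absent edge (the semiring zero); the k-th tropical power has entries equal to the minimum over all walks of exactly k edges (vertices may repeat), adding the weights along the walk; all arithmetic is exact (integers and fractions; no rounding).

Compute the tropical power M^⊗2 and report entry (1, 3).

M^⊗2:
  [6, 15, 16]
  [23, ∞, 21]
  [4, 13, 6]
Key observation: the optimum is the walk 1->3->3, with weight 9 + 7 = 16.
Optimal value attained by: walk 1->3->3.
Answer: (M^⊗2)[1][3] = 16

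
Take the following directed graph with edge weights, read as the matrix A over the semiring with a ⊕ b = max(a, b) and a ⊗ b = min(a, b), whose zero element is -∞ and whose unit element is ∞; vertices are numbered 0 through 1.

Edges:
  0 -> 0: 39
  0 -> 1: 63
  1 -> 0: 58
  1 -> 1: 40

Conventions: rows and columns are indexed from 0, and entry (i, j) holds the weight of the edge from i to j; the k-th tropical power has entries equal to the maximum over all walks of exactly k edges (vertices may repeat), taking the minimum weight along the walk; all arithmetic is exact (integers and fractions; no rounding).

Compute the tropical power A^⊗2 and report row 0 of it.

A^⊗2:
  [58, 40]
  [40, 58]
Answer: row 0 of A^⊗2 = [58, 40]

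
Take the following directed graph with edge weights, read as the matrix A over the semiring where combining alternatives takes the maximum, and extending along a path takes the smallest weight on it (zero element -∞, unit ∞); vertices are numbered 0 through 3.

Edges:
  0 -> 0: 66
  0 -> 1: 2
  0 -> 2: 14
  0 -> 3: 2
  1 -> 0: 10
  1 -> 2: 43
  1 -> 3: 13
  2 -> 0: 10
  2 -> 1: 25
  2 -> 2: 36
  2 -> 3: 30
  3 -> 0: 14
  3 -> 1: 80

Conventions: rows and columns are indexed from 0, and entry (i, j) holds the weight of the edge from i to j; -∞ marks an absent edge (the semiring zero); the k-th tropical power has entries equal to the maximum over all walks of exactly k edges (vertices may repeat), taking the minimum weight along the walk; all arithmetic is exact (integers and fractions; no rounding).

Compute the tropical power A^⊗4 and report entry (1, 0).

A^⊗2:
  [66, 14, 14, 14]
  [13, 25, 36, 30]
  [14, 30, 36, 30]
  [14, 2, 43, 13]
A^⊗3:
  [66, 14, 14, 14]
  [14, 30, 36, 30]
  [14, 30, 36, 30]
  [14, 25, 36, 30]
A^⊗4:
  [66, 14, 14, 14]
  [14, 30, 36, 30]
  [14, 30, 36, 30]
  [14, 30, 36, 30]
Key observation: the optimum is the walk 1->2->2->3->0, with weight 43 min 36 min 30 min 14 = 14.
Optimal value attained by: walk 1->2->2->3->0.
Answer: (A^⊗4)[1][0] = 14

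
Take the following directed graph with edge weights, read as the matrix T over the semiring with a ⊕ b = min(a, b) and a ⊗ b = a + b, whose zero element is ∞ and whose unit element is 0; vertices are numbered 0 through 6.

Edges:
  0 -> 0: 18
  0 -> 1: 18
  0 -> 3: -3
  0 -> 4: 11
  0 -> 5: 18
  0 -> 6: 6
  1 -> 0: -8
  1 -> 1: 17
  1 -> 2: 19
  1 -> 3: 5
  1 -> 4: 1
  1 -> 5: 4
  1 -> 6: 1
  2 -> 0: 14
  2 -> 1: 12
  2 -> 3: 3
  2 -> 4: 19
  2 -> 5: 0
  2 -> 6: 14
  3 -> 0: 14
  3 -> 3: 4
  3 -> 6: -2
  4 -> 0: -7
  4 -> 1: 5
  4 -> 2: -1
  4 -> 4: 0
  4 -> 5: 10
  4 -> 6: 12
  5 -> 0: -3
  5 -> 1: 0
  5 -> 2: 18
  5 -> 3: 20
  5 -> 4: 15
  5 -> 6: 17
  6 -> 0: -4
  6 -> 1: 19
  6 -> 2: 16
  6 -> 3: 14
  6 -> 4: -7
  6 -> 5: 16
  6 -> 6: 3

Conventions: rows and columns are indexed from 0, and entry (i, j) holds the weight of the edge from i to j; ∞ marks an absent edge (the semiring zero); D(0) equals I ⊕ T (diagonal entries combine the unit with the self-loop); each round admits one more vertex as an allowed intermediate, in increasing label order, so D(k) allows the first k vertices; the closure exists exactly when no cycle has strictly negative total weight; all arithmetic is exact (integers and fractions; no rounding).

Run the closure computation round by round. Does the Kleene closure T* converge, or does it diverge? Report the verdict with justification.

D(0):
  [0, 18, ∞, -3, 11, 18, 6]
  [-8, 0, 19, 5, 1, 4, 1]
  [14, 12, 0, 3, 19, 0, 14]
  [14, ∞, ∞, 0, ∞, ∞, -2]
  [-7, 5, -1, ∞, 0, 10, 12]
  [-3, 0, 18, 20, 15, 0, 17]
  [-4, 19, 16, 14, -7, 16, 0]
D(1):
  [0, 18, ∞, -3, 11, 18, 6]
  [-8, 0, 19, -11, 1, 4, -2]
  [14, 12, 0, 3, 19, 0, 14]
  [14, 32, ∞, 0, 25, 32, -2]
  [-7, 5, -1, -10, 0, 10, -1]
  [-3, 0, 18, -6, 8, 0, 3]
  [-4, 14, 16, -7, -7, 14, 0]
D(2):
  [0, 18, 37, -3, 11, 18, 6]
  [-8, 0, 19, -11, 1, 4, -2]
  [4, 12, 0, 1, 13, 0, 10]
  [14, 32, 51, 0, 25, 32, -2]
  [-7, 5, -1, -10, 0, 9, -1]
  [-8, 0, 18, -11, 1, 0, -2]
  [-4, 14, 16, -7, -7, 14, 0]
D(3):
  [0, 18, 37, -3, 11, 18, 6]
  [-8, 0, 19, -11, 1, 4, -2]
  [4, 12, 0, 1, 13, 0, 10]
  [14, 32, 51, 0, 25, 32, -2]
  [-7, 5, -1, -10, 0, -1, -1]
  [-8, 0, 18, -11, 1, 0, -2]
  [-4, 14, 16, -7, -7, 14, 0]
Detection: at round 4, diagonal entry (6, 6) turns strictly negative.
Key observation: the cycle 6->0->3->6 has total weight (-4) + (-3) + (-2), which is strictly negative.
Answer: DIVERGES — negative cycle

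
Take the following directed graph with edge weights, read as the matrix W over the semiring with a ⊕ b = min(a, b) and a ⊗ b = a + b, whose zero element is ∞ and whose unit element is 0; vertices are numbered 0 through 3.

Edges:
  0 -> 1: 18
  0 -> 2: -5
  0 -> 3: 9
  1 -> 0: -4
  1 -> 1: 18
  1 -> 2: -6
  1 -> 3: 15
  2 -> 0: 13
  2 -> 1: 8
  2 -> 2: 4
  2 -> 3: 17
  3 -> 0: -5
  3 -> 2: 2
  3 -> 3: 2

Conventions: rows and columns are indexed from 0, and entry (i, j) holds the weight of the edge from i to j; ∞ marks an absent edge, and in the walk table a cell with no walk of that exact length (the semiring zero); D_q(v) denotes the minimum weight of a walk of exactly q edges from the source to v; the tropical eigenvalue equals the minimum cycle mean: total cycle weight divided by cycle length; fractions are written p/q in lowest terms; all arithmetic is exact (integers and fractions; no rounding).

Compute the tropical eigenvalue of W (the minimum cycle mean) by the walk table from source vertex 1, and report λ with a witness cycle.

q=0: [∞, 0, ∞, ∞]
q=1: [-4, 18, -6, 15]
q=2: [7, 2, -9, 5]
q=3: [-2, -1, -5, 7]
q=4: [-5, 3, -7, 7]
Optimal cycle mean attained by: cycle 0->2->1->0, total (-5) + 8 + (-4), length 3.
Answer: λ = -1/3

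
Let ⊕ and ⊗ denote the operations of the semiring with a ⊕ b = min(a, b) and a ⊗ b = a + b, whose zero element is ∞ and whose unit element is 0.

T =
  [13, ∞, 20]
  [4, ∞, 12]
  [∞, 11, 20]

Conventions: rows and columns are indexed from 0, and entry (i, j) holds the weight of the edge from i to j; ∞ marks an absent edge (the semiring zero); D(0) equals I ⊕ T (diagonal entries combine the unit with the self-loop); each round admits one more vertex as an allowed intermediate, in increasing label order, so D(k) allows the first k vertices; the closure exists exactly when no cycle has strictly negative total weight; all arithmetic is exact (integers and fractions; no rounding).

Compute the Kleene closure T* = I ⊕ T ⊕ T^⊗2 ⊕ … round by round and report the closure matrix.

D(0):
  [0, ∞, 20]
  [4, 0, 12]
  [∞, 11, 0]
D(1):
  [0, ∞, 20]
  [4, 0, 12]
  [∞, 11, 0]
D(2):
  [0, ∞, 20]
  [4, 0, 12]
  [15, 11, 0]
D(3):
  [0, 31, 20]
  [4, 0, 12]
  [15, 11, 0]
Answer: T* = [[0, 31, 20], [4, 0, 12], [15, 11, 0]]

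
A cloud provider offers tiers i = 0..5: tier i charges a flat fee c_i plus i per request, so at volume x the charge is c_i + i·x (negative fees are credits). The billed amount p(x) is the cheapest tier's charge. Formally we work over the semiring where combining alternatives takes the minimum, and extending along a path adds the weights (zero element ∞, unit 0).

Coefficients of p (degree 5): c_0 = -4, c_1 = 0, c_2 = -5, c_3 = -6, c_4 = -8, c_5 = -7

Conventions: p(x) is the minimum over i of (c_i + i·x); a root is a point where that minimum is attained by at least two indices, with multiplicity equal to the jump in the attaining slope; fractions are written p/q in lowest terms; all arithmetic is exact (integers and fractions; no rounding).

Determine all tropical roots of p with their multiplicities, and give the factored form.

hull edge (i=0, c=-4) to (i=4, c=-8): slope -1, span 4
hull edge (i=4, c=-8) to (i=5, c=-7): slope 1, span 1
Factored form: p(x) = -7 ⊗ (x ⊕ (-1)) ⊗ (x ⊕ 1) ⊗ (x ⊕ 1) ⊗ (x ⊕ 1) ⊗ (x ⊕ 1)
Answer: roots = -1 (mult 1), 1 (mult 4)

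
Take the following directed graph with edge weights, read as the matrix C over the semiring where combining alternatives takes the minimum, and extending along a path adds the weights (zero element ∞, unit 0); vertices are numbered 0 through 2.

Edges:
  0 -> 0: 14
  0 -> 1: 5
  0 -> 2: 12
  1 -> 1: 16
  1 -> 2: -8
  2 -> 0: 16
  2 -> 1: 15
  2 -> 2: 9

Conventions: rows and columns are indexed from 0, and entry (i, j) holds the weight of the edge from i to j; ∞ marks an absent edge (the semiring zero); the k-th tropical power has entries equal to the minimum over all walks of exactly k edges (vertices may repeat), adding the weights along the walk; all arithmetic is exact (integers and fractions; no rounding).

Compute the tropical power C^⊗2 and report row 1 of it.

C^⊗2:
  [28, 19, -3]
  [8, 7, 1]
  [25, 21, 7]
Answer: row 1 of C^⊗2 = [8, 7, 1]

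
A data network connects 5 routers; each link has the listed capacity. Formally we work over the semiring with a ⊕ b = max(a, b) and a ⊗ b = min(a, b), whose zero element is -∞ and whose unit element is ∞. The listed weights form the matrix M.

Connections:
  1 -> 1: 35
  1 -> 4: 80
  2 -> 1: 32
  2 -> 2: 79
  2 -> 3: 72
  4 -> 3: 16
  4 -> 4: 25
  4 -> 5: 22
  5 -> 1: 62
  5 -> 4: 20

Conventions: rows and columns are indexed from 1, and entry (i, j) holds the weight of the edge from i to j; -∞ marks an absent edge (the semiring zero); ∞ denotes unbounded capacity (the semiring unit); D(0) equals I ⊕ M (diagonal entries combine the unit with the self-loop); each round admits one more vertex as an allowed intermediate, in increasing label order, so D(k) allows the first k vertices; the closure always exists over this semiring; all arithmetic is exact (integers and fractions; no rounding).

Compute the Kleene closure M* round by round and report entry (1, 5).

D(0):
  [∞, -∞, -∞, 80, -∞]
  [32, ∞, 72, -∞, -∞]
  [-∞, -∞, ∞, -∞, -∞]
  [-∞, -∞, 16, ∞, 22]
  [62, -∞, -∞, 20, ∞]
D(1):
  [∞, -∞, -∞, 80, -∞]
  [32, ∞, 72, 32, -∞]
  [-∞, -∞, ∞, -∞, -∞]
  [-∞, -∞, 16, ∞, 22]
  [62, -∞, -∞, 62, ∞]
D(2):
  [∞, -∞, -∞, 80, -∞]
  [32, ∞, 72, 32, -∞]
  [-∞, -∞, ∞, -∞, -∞]
  [-∞, -∞, 16, ∞, 22]
  [62, -∞, -∞, 62, ∞]
D(3):
  [∞, -∞, -∞, 80, -∞]
  [32, ∞, 72, 32, -∞]
  [-∞, -∞, ∞, -∞, -∞]
  [-∞, -∞, 16, ∞, 22]
  [62, -∞, -∞, 62, ∞]
D(4):
  [∞, -∞, 16, 80, 22]
  [32, ∞, 72, 32, 22]
  [-∞, -∞, ∞, -∞, -∞]
  [-∞, -∞, 16, ∞, 22]
  [62, -∞, 16, 62, ∞]
D(5):
  [∞, -∞, 16, 80, 22]
  [32, ∞, 72, 32, 22]
  [-∞, -∞, ∞, -∞, -∞]
  [22, -∞, 16, ∞, 22]
  [62, -∞, 16, 62, ∞]
Answer: M*[1][5] = 22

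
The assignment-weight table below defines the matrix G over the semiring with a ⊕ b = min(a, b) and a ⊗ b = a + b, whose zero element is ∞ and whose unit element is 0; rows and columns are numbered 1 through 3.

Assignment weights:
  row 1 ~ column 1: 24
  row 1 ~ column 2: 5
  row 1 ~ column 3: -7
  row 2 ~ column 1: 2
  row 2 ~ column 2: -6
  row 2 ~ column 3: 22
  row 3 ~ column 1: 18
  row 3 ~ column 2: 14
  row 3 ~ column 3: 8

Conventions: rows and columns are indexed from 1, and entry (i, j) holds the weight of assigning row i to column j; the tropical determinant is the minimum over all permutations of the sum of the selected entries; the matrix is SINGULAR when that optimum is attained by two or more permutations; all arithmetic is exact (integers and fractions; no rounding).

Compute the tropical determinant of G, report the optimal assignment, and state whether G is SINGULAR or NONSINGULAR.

σ = (1, 2, 3): 24 + (-6) + 8 = 26
σ = (1, 3, 2): 24 + 22 + 14 = 60
σ = (2, 1, 3): 5 + 2 + 8 = 15
σ = (2, 3, 1): 5 + 22 + 18 = 45
σ = (3, 1, 2): (-7) + 2 + 14 = 9
σ = (3, 2, 1): (-7) + (-6) + 18 = 5
Optimal value attained by: σ = (3, 2, 1).
Answer: det⊕(G) = 5; verdict: NONSINGULAR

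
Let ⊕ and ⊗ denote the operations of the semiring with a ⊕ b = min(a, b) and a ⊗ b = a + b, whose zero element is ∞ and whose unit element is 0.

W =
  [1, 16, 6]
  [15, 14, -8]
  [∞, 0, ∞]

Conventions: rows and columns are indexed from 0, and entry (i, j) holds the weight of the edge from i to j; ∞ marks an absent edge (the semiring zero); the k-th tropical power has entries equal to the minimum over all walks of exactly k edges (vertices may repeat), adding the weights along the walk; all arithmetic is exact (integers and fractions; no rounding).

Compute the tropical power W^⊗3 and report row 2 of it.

W^⊗2:
  [2, 6, 7]
  [16, -8, 6]
  [15, 14, -8]
W^⊗3:
  [3, 7, -2]
  [7, 6, -16]
  [16, -8, 6]
Answer: row 2 of W^⊗3 = [16, -8, 6]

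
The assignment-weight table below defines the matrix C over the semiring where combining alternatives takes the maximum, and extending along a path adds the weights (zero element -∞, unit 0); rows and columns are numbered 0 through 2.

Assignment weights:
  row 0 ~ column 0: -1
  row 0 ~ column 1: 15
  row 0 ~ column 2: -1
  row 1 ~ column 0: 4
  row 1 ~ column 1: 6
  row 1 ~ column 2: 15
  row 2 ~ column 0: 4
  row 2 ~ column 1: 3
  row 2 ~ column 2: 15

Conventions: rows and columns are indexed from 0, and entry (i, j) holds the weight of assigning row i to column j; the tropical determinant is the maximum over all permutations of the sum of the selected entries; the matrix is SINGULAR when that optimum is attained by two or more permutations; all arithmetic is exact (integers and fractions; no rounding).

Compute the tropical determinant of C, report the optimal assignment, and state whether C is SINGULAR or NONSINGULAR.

σ = (0, 1, 2): (-1) + 6 + 15 = 20
σ = (0, 2, 1): (-1) + 15 + 3 = 17
σ = (1, 0, 2): 15 + 4 + 15 = 34
σ = (1, 2, 0): 15 + 15 + 4 = 34
σ = (2, 0, 1): (-1) + 4 + 3 = 6
σ = (2, 1, 0): (-1) + 6 + 4 = 9
Optimal value attained by: σ = (1, 0, 2).
Answer: det⊕(C) = 34; verdict: SINGULAR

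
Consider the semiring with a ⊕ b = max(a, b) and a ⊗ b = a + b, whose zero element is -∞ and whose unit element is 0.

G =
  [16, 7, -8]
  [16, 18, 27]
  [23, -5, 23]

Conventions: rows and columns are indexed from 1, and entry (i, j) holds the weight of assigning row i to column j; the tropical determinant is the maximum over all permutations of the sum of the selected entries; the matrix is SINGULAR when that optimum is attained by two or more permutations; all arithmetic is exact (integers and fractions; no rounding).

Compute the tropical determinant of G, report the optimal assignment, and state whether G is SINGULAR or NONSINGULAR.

σ = (1, 2, 3): 16 + 18 + 23 = 57
σ = (1, 3, 2): 16 + 27 + (-5) = 38
σ = (2, 1, 3): 7 + 16 + 23 = 46
σ = (2, 3, 1): 7 + 27 + 23 = 57
σ = (3, 1, 2): (-8) + 16 + (-5) = 3
σ = (3, 2, 1): (-8) + 18 + 23 = 33
Optimal value attained by: σ = (1, 2, 3).
Answer: det⊕(G) = 57; verdict: SINGULAR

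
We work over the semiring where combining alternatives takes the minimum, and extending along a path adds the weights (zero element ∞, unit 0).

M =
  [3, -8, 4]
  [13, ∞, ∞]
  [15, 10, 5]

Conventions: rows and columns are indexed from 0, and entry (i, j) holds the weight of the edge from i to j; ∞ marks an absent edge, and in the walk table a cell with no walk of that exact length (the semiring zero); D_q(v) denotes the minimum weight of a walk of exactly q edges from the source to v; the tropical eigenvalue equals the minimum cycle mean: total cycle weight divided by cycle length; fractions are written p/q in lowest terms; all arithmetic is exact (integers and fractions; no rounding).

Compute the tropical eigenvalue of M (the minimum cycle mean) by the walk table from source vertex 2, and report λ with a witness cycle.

q=0: [∞, ∞, 0]
q=1: [15, 10, 5]
q=2: [18, 7, 10]
q=3: [20, 10, 15]
Optimal cycle mean attained by: cycle 0->1->0, total (-8) + 13, length 2.
Answer: λ = 5/2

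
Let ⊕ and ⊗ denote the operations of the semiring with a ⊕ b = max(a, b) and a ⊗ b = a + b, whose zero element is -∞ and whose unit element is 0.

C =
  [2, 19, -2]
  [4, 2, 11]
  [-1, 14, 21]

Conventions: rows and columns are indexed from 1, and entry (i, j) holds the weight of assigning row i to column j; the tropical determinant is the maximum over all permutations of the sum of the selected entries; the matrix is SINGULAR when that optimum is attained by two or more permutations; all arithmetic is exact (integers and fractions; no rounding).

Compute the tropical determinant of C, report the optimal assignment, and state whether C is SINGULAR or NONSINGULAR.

σ = (1, 2, 3): 2 + 2 + 21 = 25
σ = (1, 3, 2): 2 + 11 + 14 = 27
σ = (2, 1, 3): 19 + 4 + 21 = 44
σ = (2, 3, 1): 19 + 11 + (-1) = 29
σ = (3, 1, 2): (-2) + 4 + 14 = 16
σ = (3, 2, 1): (-2) + 2 + (-1) = -1
Optimal value attained by: σ = (2, 1, 3).
Answer: det⊕(C) = 44; verdict: NONSINGULAR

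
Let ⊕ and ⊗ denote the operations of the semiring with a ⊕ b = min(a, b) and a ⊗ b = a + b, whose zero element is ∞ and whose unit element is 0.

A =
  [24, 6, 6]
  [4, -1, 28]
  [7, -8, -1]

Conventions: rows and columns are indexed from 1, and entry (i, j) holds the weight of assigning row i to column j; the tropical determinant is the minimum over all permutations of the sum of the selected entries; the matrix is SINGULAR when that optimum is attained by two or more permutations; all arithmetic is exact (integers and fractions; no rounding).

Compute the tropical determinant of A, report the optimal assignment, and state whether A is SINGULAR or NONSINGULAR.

σ = (1, 2, 3): 24 + (-1) + (-1) = 22
σ = (1, 3, 2): 24 + 28 + (-8) = 44
σ = (2, 1, 3): 6 + 4 + (-1) = 9
σ = (2, 3, 1): 6 + 28 + 7 = 41
σ = (3, 1, 2): 6 + 4 + (-8) = 2
σ = (3, 2, 1): 6 + (-1) + 7 = 12
Optimal value attained by: σ = (3, 1, 2).
Answer: det⊕(A) = 2; verdict: NONSINGULAR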